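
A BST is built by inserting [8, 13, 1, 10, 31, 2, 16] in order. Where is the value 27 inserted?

Starting tree (level order): [8, 1, 13, None, 2, 10, 31, None, None, None, None, 16]
Insertion path: 8 -> 13 -> 31 -> 16
Result: insert 27 as right child of 16
Final tree (level order): [8, 1, 13, None, 2, 10, 31, None, None, None, None, 16, None, None, 27]


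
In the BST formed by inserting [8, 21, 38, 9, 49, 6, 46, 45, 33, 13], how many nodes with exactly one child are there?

Tree built from: [8, 21, 38, 9, 49, 6, 46, 45, 33, 13]
Tree (level-order array): [8, 6, 21, None, None, 9, 38, None, 13, 33, 49, None, None, None, None, 46, None, 45]
Rule: These are nodes with exactly 1 non-null child.
Per-node child counts:
  node 8: 2 child(ren)
  node 6: 0 child(ren)
  node 21: 2 child(ren)
  node 9: 1 child(ren)
  node 13: 0 child(ren)
  node 38: 2 child(ren)
  node 33: 0 child(ren)
  node 49: 1 child(ren)
  node 46: 1 child(ren)
  node 45: 0 child(ren)
Matching nodes: [9, 49, 46]
Count of nodes with exactly one child: 3


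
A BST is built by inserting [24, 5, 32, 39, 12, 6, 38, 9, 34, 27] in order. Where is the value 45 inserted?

Starting tree (level order): [24, 5, 32, None, 12, 27, 39, 6, None, None, None, 38, None, None, 9, 34]
Insertion path: 24 -> 32 -> 39
Result: insert 45 as right child of 39
Final tree (level order): [24, 5, 32, None, 12, 27, 39, 6, None, None, None, 38, 45, None, 9, 34]


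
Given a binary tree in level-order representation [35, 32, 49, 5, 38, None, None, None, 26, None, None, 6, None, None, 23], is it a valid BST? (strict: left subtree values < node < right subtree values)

Level-order array: [35, 32, 49, 5, 38, None, None, None, 26, None, None, 6, None, None, 23]
Validate using subtree bounds (lo, hi): at each node, require lo < value < hi,
then recurse left with hi=value and right with lo=value.
Preorder trace (stopping at first violation):
  at node 35 with bounds (-inf, +inf): OK
  at node 32 with bounds (-inf, 35): OK
  at node 5 with bounds (-inf, 32): OK
  at node 26 with bounds (5, 32): OK
  at node 6 with bounds (5, 26): OK
  at node 23 with bounds (6, 26): OK
  at node 38 with bounds (32, 35): VIOLATION
Node 38 violates its bound: not (32 < 38 < 35).
Result: Not a valid BST


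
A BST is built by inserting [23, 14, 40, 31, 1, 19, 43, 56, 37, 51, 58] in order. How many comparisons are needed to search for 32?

Search path for 32: 23 -> 40 -> 31 -> 37
Found: False
Comparisons: 4


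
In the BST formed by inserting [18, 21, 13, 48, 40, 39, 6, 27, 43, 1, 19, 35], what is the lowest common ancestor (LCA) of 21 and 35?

Tree insertion order: [18, 21, 13, 48, 40, 39, 6, 27, 43, 1, 19, 35]
Tree (level-order array): [18, 13, 21, 6, None, 19, 48, 1, None, None, None, 40, None, None, None, 39, 43, 27, None, None, None, None, 35]
In a BST, the LCA of p=21, q=35 is the first node v on the
root-to-leaf path with p <= v <= q (go left if both < v, right if both > v).
Walk from root:
  at 18: both 21 and 35 > 18, go right
  at 21: 21 <= 21 <= 35, this is the LCA
LCA = 21


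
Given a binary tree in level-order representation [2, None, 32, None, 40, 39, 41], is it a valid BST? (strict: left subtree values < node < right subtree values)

Level-order array: [2, None, 32, None, 40, 39, 41]
Validate using subtree bounds (lo, hi): at each node, require lo < value < hi,
then recurse left with hi=value and right with lo=value.
Preorder trace (stopping at first violation):
  at node 2 with bounds (-inf, +inf): OK
  at node 32 with bounds (2, +inf): OK
  at node 40 with bounds (32, +inf): OK
  at node 39 with bounds (32, 40): OK
  at node 41 with bounds (40, +inf): OK
No violation found at any node.
Result: Valid BST


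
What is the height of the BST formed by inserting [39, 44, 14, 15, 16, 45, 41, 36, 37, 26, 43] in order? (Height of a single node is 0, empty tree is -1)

Insertion order: [39, 44, 14, 15, 16, 45, 41, 36, 37, 26, 43]
Tree (level-order array): [39, 14, 44, None, 15, 41, 45, None, 16, None, 43, None, None, None, 36, None, None, 26, 37]
Compute height bottom-up (empty subtree = -1):
  height(26) = 1 + max(-1, -1) = 0
  height(37) = 1 + max(-1, -1) = 0
  height(36) = 1 + max(0, 0) = 1
  height(16) = 1 + max(-1, 1) = 2
  height(15) = 1 + max(-1, 2) = 3
  height(14) = 1 + max(-1, 3) = 4
  height(43) = 1 + max(-1, -1) = 0
  height(41) = 1 + max(-1, 0) = 1
  height(45) = 1 + max(-1, -1) = 0
  height(44) = 1 + max(1, 0) = 2
  height(39) = 1 + max(4, 2) = 5
Height = 5


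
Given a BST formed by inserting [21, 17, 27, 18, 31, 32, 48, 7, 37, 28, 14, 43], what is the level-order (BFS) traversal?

Tree insertion order: [21, 17, 27, 18, 31, 32, 48, 7, 37, 28, 14, 43]
Tree (level-order array): [21, 17, 27, 7, 18, None, 31, None, 14, None, None, 28, 32, None, None, None, None, None, 48, 37, None, None, 43]
BFS from the root, enqueuing left then right child of each popped node:
  queue [21] -> pop 21, enqueue [17, 27], visited so far: [21]
  queue [17, 27] -> pop 17, enqueue [7, 18], visited so far: [21, 17]
  queue [27, 7, 18] -> pop 27, enqueue [31], visited so far: [21, 17, 27]
  queue [7, 18, 31] -> pop 7, enqueue [14], visited so far: [21, 17, 27, 7]
  queue [18, 31, 14] -> pop 18, enqueue [none], visited so far: [21, 17, 27, 7, 18]
  queue [31, 14] -> pop 31, enqueue [28, 32], visited so far: [21, 17, 27, 7, 18, 31]
  queue [14, 28, 32] -> pop 14, enqueue [none], visited so far: [21, 17, 27, 7, 18, 31, 14]
  queue [28, 32] -> pop 28, enqueue [none], visited so far: [21, 17, 27, 7, 18, 31, 14, 28]
  queue [32] -> pop 32, enqueue [48], visited so far: [21, 17, 27, 7, 18, 31, 14, 28, 32]
  queue [48] -> pop 48, enqueue [37], visited so far: [21, 17, 27, 7, 18, 31, 14, 28, 32, 48]
  queue [37] -> pop 37, enqueue [43], visited so far: [21, 17, 27, 7, 18, 31, 14, 28, 32, 48, 37]
  queue [43] -> pop 43, enqueue [none], visited so far: [21, 17, 27, 7, 18, 31, 14, 28, 32, 48, 37, 43]
Result: [21, 17, 27, 7, 18, 31, 14, 28, 32, 48, 37, 43]


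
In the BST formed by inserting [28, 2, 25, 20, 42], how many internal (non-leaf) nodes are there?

Tree built from: [28, 2, 25, 20, 42]
Tree (level-order array): [28, 2, 42, None, 25, None, None, 20]
Rule: An internal node has at least one child.
Per-node child counts:
  node 28: 2 child(ren)
  node 2: 1 child(ren)
  node 25: 1 child(ren)
  node 20: 0 child(ren)
  node 42: 0 child(ren)
Matching nodes: [28, 2, 25]
Count of internal (non-leaf) nodes: 3


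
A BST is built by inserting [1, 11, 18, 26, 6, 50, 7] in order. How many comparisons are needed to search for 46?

Search path for 46: 1 -> 11 -> 18 -> 26 -> 50
Found: False
Comparisons: 5


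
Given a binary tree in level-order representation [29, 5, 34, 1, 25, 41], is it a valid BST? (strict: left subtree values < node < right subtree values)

Level-order array: [29, 5, 34, 1, 25, 41]
Validate using subtree bounds (lo, hi): at each node, require lo < value < hi,
then recurse left with hi=value and right with lo=value.
Preorder trace (stopping at first violation):
  at node 29 with bounds (-inf, +inf): OK
  at node 5 with bounds (-inf, 29): OK
  at node 1 with bounds (-inf, 5): OK
  at node 25 with bounds (5, 29): OK
  at node 34 with bounds (29, +inf): OK
  at node 41 with bounds (29, 34): VIOLATION
Node 41 violates its bound: not (29 < 41 < 34).
Result: Not a valid BST


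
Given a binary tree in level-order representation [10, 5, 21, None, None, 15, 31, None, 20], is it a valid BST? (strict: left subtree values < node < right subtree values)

Level-order array: [10, 5, 21, None, None, 15, 31, None, 20]
Validate using subtree bounds (lo, hi): at each node, require lo < value < hi,
then recurse left with hi=value and right with lo=value.
Preorder trace (stopping at first violation):
  at node 10 with bounds (-inf, +inf): OK
  at node 5 with bounds (-inf, 10): OK
  at node 21 with bounds (10, +inf): OK
  at node 15 with bounds (10, 21): OK
  at node 20 with bounds (15, 21): OK
  at node 31 with bounds (21, +inf): OK
No violation found at any node.
Result: Valid BST


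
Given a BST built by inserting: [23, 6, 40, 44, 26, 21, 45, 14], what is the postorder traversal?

Tree insertion order: [23, 6, 40, 44, 26, 21, 45, 14]
Tree (level-order array): [23, 6, 40, None, 21, 26, 44, 14, None, None, None, None, 45]
Postorder traversal: [14, 21, 6, 26, 45, 44, 40, 23]


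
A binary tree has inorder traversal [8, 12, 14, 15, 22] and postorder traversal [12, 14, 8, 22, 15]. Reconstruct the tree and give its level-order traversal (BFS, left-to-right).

Inorder:   [8, 12, 14, 15, 22]
Postorder: [12, 14, 8, 22, 15]
Algorithm: postorder visits root last, so walk postorder right-to-left;
each value is the root of the current inorder slice — split it at that
value, recurse on the right subtree first, then the left.
Recursive splits:
  root=15; inorder splits into left=[8, 12, 14], right=[22]
  root=22; inorder splits into left=[], right=[]
  root=8; inorder splits into left=[], right=[12, 14]
  root=14; inorder splits into left=[12], right=[]
  root=12; inorder splits into left=[], right=[]
Reconstructed level-order: [15, 8, 22, 14, 12]


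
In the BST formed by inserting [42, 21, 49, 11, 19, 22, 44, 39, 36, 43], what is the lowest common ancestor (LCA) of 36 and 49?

Tree insertion order: [42, 21, 49, 11, 19, 22, 44, 39, 36, 43]
Tree (level-order array): [42, 21, 49, 11, 22, 44, None, None, 19, None, 39, 43, None, None, None, 36]
In a BST, the LCA of p=36, q=49 is the first node v on the
root-to-leaf path with p <= v <= q (go left if both < v, right if both > v).
Walk from root:
  at 42: 36 <= 42 <= 49, this is the LCA
LCA = 42


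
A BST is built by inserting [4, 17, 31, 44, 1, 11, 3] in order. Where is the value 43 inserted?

Starting tree (level order): [4, 1, 17, None, 3, 11, 31, None, None, None, None, None, 44]
Insertion path: 4 -> 17 -> 31 -> 44
Result: insert 43 as left child of 44
Final tree (level order): [4, 1, 17, None, 3, 11, 31, None, None, None, None, None, 44, 43]


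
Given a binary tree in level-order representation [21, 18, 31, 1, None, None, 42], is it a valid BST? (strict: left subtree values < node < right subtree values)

Level-order array: [21, 18, 31, 1, None, None, 42]
Validate using subtree bounds (lo, hi): at each node, require lo < value < hi,
then recurse left with hi=value and right with lo=value.
Preorder trace (stopping at first violation):
  at node 21 with bounds (-inf, +inf): OK
  at node 18 with bounds (-inf, 21): OK
  at node 1 with bounds (-inf, 18): OK
  at node 31 with bounds (21, +inf): OK
  at node 42 with bounds (31, +inf): OK
No violation found at any node.
Result: Valid BST


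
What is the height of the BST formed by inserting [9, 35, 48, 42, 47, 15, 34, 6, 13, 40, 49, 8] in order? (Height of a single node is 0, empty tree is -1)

Insertion order: [9, 35, 48, 42, 47, 15, 34, 6, 13, 40, 49, 8]
Tree (level-order array): [9, 6, 35, None, 8, 15, 48, None, None, 13, 34, 42, 49, None, None, None, None, 40, 47]
Compute height bottom-up (empty subtree = -1):
  height(8) = 1 + max(-1, -1) = 0
  height(6) = 1 + max(-1, 0) = 1
  height(13) = 1 + max(-1, -1) = 0
  height(34) = 1 + max(-1, -1) = 0
  height(15) = 1 + max(0, 0) = 1
  height(40) = 1 + max(-1, -1) = 0
  height(47) = 1 + max(-1, -1) = 0
  height(42) = 1 + max(0, 0) = 1
  height(49) = 1 + max(-1, -1) = 0
  height(48) = 1 + max(1, 0) = 2
  height(35) = 1 + max(1, 2) = 3
  height(9) = 1 + max(1, 3) = 4
Height = 4


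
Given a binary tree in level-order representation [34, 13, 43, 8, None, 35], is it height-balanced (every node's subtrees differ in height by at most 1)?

Tree (level-order array): [34, 13, 43, 8, None, 35]
Definition: a tree is height-balanced if, at every node, |h(left) - h(right)| <= 1 (empty subtree has height -1).
Bottom-up per-node check:
  node 8: h_left=-1, h_right=-1, diff=0 [OK], height=0
  node 13: h_left=0, h_right=-1, diff=1 [OK], height=1
  node 35: h_left=-1, h_right=-1, diff=0 [OK], height=0
  node 43: h_left=0, h_right=-1, diff=1 [OK], height=1
  node 34: h_left=1, h_right=1, diff=0 [OK], height=2
All nodes satisfy the balance condition.
Result: Balanced


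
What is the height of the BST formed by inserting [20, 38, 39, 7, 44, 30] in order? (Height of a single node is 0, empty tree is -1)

Insertion order: [20, 38, 39, 7, 44, 30]
Tree (level-order array): [20, 7, 38, None, None, 30, 39, None, None, None, 44]
Compute height bottom-up (empty subtree = -1):
  height(7) = 1 + max(-1, -1) = 0
  height(30) = 1 + max(-1, -1) = 0
  height(44) = 1 + max(-1, -1) = 0
  height(39) = 1 + max(-1, 0) = 1
  height(38) = 1 + max(0, 1) = 2
  height(20) = 1 + max(0, 2) = 3
Height = 3


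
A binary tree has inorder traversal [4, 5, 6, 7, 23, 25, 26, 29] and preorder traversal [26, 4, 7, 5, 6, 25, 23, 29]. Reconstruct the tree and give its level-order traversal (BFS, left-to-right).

Inorder:  [4, 5, 6, 7, 23, 25, 26, 29]
Preorder: [26, 4, 7, 5, 6, 25, 23, 29]
Algorithm: preorder visits root first, so consume preorder in order;
for each root, split the current inorder slice at that value into
left-subtree inorder and right-subtree inorder, then recurse.
Recursive splits:
  root=26; inorder splits into left=[4, 5, 6, 7, 23, 25], right=[29]
  root=4; inorder splits into left=[], right=[5, 6, 7, 23, 25]
  root=7; inorder splits into left=[5, 6], right=[23, 25]
  root=5; inorder splits into left=[], right=[6]
  root=6; inorder splits into left=[], right=[]
  root=25; inorder splits into left=[23], right=[]
  root=23; inorder splits into left=[], right=[]
  root=29; inorder splits into left=[], right=[]
Reconstructed level-order: [26, 4, 29, 7, 5, 25, 6, 23]


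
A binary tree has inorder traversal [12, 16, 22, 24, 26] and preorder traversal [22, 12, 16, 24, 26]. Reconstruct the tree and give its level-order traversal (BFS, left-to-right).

Inorder:  [12, 16, 22, 24, 26]
Preorder: [22, 12, 16, 24, 26]
Algorithm: preorder visits root first, so consume preorder in order;
for each root, split the current inorder slice at that value into
left-subtree inorder and right-subtree inorder, then recurse.
Recursive splits:
  root=22; inorder splits into left=[12, 16], right=[24, 26]
  root=12; inorder splits into left=[], right=[16]
  root=16; inorder splits into left=[], right=[]
  root=24; inorder splits into left=[], right=[26]
  root=26; inorder splits into left=[], right=[]
Reconstructed level-order: [22, 12, 24, 16, 26]


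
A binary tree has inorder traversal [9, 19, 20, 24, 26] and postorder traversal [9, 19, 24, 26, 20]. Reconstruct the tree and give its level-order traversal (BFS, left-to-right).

Inorder:   [9, 19, 20, 24, 26]
Postorder: [9, 19, 24, 26, 20]
Algorithm: postorder visits root last, so walk postorder right-to-left;
each value is the root of the current inorder slice — split it at that
value, recurse on the right subtree first, then the left.
Recursive splits:
  root=20; inorder splits into left=[9, 19], right=[24, 26]
  root=26; inorder splits into left=[24], right=[]
  root=24; inorder splits into left=[], right=[]
  root=19; inorder splits into left=[9], right=[]
  root=9; inorder splits into left=[], right=[]
Reconstructed level-order: [20, 19, 26, 9, 24]


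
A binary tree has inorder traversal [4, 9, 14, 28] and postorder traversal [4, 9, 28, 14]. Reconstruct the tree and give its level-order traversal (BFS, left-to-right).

Inorder:   [4, 9, 14, 28]
Postorder: [4, 9, 28, 14]
Algorithm: postorder visits root last, so walk postorder right-to-left;
each value is the root of the current inorder slice — split it at that
value, recurse on the right subtree first, then the left.
Recursive splits:
  root=14; inorder splits into left=[4, 9], right=[28]
  root=28; inorder splits into left=[], right=[]
  root=9; inorder splits into left=[4], right=[]
  root=4; inorder splits into left=[], right=[]
Reconstructed level-order: [14, 9, 28, 4]


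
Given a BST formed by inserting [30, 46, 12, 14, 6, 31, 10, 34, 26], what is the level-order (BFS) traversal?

Tree insertion order: [30, 46, 12, 14, 6, 31, 10, 34, 26]
Tree (level-order array): [30, 12, 46, 6, 14, 31, None, None, 10, None, 26, None, 34]
BFS from the root, enqueuing left then right child of each popped node:
  queue [30] -> pop 30, enqueue [12, 46], visited so far: [30]
  queue [12, 46] -> pop 12, enqueue [6, 14], visited so far: [30, 12]
  queue [46, 6, 14] -> pop 46, enqueue [31], visited so far: [30, 12, 46]
  queue [6, 14, 31] -> pop 6, enqueue [10], visited so far: [30, 12, 46, 6]
  queue [14, 31, 10] -> pop 14, enqueue [26], visited so far: [30, 12, 46, 6, 14]
  queue [31, 10, 26] -> pop 31, enqueue [34], visited so far: [30, 12, 46, 6, 14, 31]
  queue [10, 26, 34] -> pop 10, enqueue [none], visited so far: [30, 12, 46, 6, 14, 31, 10]
  queue [26, 34] -> pop 26, enqueue [none], visited so far: [30, 12, 46, 6, 14, 31, 10, 26]
  queue [34] -> pop 34, enqueue [none], visited so far: [30, 12, 46, 6, 14, 31, 10, 26, 34]
Result: [30, 12, 46, 6, 14, 31, 10, 26, 34]


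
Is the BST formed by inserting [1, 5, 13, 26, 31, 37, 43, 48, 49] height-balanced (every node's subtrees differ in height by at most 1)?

Tree (level-order array): [1, None, 5, None, 13, None, 26, None, 31, None, 37, None, 43, None, 48, None, 49]
Definition: a tree is height-balanced if, at every node, |h(left) - h(right)| <= 1 (empty subtree has height -1).
Bottom-up per-node check:
  node 49: h_left=-1, h_right=-1, diff=0 [OK], height=0
  node 48: h_left=-1, h_right=0, diff=1 [OK], height=1
  node 43: h_left=-1, h_right=1, diff=2 [FAIL (|-1-1|=2 > 1)], height=2
  node 37: h_left=-1, h_right=2, diff=3 [FAIL (|-1-2|=3 > 1)], height=3
  node 31: h_left=-1, h_right=3, diff=4 [FAIL (|-1-3|=4 > 1)], height=4
  node 26: h_left=-1, h_right=4, diff=5 [FAIL (|-1-4|=5 > 1)], height=5
  node 13: h_left=-1, h_right=5, diff=6 [FAIL (|-1-5|=6 > 1)], height=6
  node 5: h_left=-1, h_right=6, diff=7 [FAIL (|-1-6|=7 > 1)], height=7
  node 1: h_left=-1, h_right=7, diff=8 [FAIL (|-1-7|=8 > 1)], height=8
Node 43 violates the condition: |-1 - 1| = 2 > 1.
Result: Not balanced


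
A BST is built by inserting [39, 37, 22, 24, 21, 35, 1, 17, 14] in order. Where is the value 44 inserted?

Starting tree (level order): [39, 37, None, 22, None, 21, 24, 1, None, None, 35, None, 17, None, None, 14]
Insertion path: 39
Result: insert 44 as right child of 39
Final tree (level order): [39, 37, 44, 22, None, None, None, 21, 24, 1, None, None, 35, None, 17, None, None, 14]


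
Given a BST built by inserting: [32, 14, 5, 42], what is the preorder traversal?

Tree insertion order: [32, 14, 5, 42]
Tree (level-order array): [32, 14, 42, 5]
Preorder traversal: [32, 14, 5, 42]


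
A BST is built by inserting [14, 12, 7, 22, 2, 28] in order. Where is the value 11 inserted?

Starting tree (level order): [14, 12, 22, 7, None, None, 28, 2]
Insertion path: 14 -> 12 -> 7
Result: insert 11 as right child of 7
Final tree (level order): [14, 12, 22, 7, None, None, 28, 2, 11]


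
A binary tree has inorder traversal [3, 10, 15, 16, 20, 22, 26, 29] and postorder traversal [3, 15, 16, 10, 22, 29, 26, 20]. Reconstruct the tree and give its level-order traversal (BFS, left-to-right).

Inorder:   [3, 10, 15, 16, 20, 22, 26, 29]
Postorder: [3, 15, 16, 10, 22, 29, 26, 20]
Algorithm: postorder visits root last, so walk postorder right-to-left;
each value is the root of the current inorder slice — split it at that
value, recurse on the right subtree first, then the left.
Recursive splits:
  root=20; inorder splits into left=[3, 10, 15, 16], right=[22, 26, 29]
  root=26; inorder splits into left=[22], right=[29]
  root=29; inorder splits into left=[], right=[]
  root=22; inorder splits into left=[], right=[]
  root=10; inorder splits into left=[3], right=[15, 16]
  root=16; inorder splits into left=[15], right=[]
  root=15; inorder splits into left=[], right=[]
  root=3; inorder splits into left=[], right=[]
Reconstructed level-order: [20, 10, 26, 3, 16, 22, 29, 15]


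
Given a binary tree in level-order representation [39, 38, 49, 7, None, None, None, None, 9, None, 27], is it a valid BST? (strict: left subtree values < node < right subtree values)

Level-order array: [39, 38, 49, 7, None, None, None, None, 9, None, 27]
Validate using subtree bounds (lo, hi): at each node, require lo < value < hi,
then recurse left with hi=value and right with lo=value.
Preorder trace (stopping at first violation):
  at node 39 with bounds (-inf, +inf): OK
  at node 38 with bounds (-inf, 39): OK
  at node 7 with bounds (-inf, 38): OK
  at node 9 with bounds (7, 38): OK
  at node 27 with bounds (9, 38): OK
  at node 49 with bounds (39, +inf): OK
No violation found at any node.
Result: Valid BST


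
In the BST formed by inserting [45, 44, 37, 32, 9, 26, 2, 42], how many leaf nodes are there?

Tree built from: [45, 44, 37, 32, 9, 26, 2, 42]
Tree (level-order array): [45, 44, None, 37, None, 32, 42, 9, None, None, None, 2, 26]
Rule: A leaf has 0 children.
Per-node child counts:
  node 45: 1 child(ren)
  node 44: 1 child(ren)
  node 37: 2 child(ren)
  node 32: 1 child(ren)
  node 9: 2 child(ren)
  node 2: 0 child(ren)
  node 26: 0 child(ren)
  node 42: 0 child(ren)
Matching nodes: [2, 26, 42]
Count of leaf nodes: 3


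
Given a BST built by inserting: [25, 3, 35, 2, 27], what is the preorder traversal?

Tree insertion order: [25, 3, 35, 2, 27]
Tree (level-order array): [25, 3, 35, 2, None, 27]
Preorder traversal: [25, 3, 2, 35, 27]


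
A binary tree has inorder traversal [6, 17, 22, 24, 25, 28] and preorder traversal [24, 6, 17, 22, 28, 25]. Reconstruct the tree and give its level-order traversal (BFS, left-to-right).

Inorder:  [6, 17, 22, 24, 25, 28]
Preorder: [24, 6, 17, 22, 28, 25]
Algorithm: preorder visits root first, so consume preorder in order;
for each root, split the current inorder slice at that value into
left-subtree inorder and right-subtree inorder, then recurse.
Recursive splits:
  root=24; inorder splits into left=[6, 17, 22], right=[25, 28]
  root=6; inorder splits into left=[], right=[17, 22]
  root=17; inorder splits into left=[], right=[22]
  root=22; inorder splits into left=[], right=[]
  root=28; inorder splits into left=[25], right=[]
  root=25; inorder splits into left=[], right=[]
Reconstructed level-order: [24, 6, 28, 17, 25, 22]


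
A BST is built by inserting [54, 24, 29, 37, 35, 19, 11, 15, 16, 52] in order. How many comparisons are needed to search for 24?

Search path for 24: 54 -> 24
Found: True
Comparisons: 2


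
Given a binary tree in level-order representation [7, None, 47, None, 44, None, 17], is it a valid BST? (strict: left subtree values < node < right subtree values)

Level-order array: [7, None, 47, None, 44, None, 17]
Validate using subtree bounds (lo, hi): at each node, require lo < value < hi,
then recurse left with hi=value and right with lo=value.
Preorder trace (stopping at first violation):
  at node 7 with bounds (-inf, +inf): OK
  at node 47 with bounds (7, +inf): OK
  at node 44 with bounds (47, +inf): VIOLATION
Node 44 violates its bound: not (47 < 44 < +inf).
Result: Not a valid BST


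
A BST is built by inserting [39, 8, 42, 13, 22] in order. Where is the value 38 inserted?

Starting tree (level order): [39, 8, 42, None, 13, None, None, None, 22]
Insertion path: 39 -> 8 -> 13 -> 22
Result: insert 38 as right child of 22
Final tree (level order): [39, 8, 42, None, 13, None, None, None, 22, None, 38]


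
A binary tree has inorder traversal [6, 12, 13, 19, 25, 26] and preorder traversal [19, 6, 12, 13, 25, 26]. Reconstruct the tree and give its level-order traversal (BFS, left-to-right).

Inorder:  [6, 12, 13, 19, 25, 26]
Preorder: [19, 6, 12, 13, 25, 26]
Algorithm: preorder visits root first, so consume preorder in order;
for each root, split the current inorder slice at that value into
left-subtree inorder and right-subtree inorder, then recurse.
Recursive splits:
  root=19; inorder splits into left=[6, 12, 13], right=[25, 26]
  root=6; inorder splits into left=[], right=[12, 13]
  root=12; inorder splits into left=[], right=[13]
  root=13; inorder splits into left=[], right=[]
  root=25; inorder splits into left=[], right=[26]
  root=26; inorder splits into left=[], right=[]
Reconstructed level-order: [19, 6, 25, 12, 26, 13]


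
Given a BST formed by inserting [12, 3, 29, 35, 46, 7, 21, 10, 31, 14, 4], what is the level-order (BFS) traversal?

Tree insertion order: [12, 3, 29, 35, 46, 7, 21, 10, 31, 14, 4]
Tree (level-order array): [12, 3, 29, None, 7, 21, 35, 4, 10, 14, None, 31, 46]
BFS from the root, enqueuing left then right child of each popped node:
  queue [12] -> pop 12, enqueue [3, 29], visited so far: [12]
  queue [3, 29] -> pop 3, enqueue [7], visited so far: [12, 3]
  queue [29, 7] -> pop 29, enqueue [21, 35], visited so far: [12, 3, 29]
  queue [7, 21, 35] -> pop 7, enqueue [4, 10], visited so far: [12, 3, 29, 7]
  queue [21, 35, 4, 10] -> pop 21, enqueue [14], visited so far: [12, 3, 29, 7, 21]
  queue [35, 4, 10, 14] -> pop 35, enqueue [31, 46], visited so far: [12, 3, 29, 7, 21, 35]
  queue [4, 10, 14, 31, 46] -> pop 4, enqueue [none], visited so far: [12, 3, 29, 7, 21, 35, 4]
  queue [10, 14, 31, 46] -> pop 10, enqueue [none], visited so far: [12, 3, 29, 7, 21, 35, 4, 10]
  queue [14, 31, 46] -> pop 14, enqueue [none], visited so far: [12, 3, 29, 7, 21, 35, 4, 10, 14]
  queue [31, 46] -> pop 31, enqueue [none], visited so far: [12, 3, 29, 7, 21, 35, 4, 10, 14, 31]
  queue [46] -> pop 46, enqueue [none], visited so far: [12, 3, 29, 7, 21, 35, 4, 10, 14, 31, 46]
Result: [12, 3, 29, 7, 21, 35, 4, 10, 14, 31, 46]


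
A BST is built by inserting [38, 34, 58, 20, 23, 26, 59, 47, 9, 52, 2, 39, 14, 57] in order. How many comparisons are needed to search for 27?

Search path for 27: 38 -> 34 -> 20 -> 23 -> 26
Found: False
Comparisons: 5


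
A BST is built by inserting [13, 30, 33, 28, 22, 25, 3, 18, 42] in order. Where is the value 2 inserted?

Starting tree (level order): [13, 3, 30, None, None, 28, 33, 22, None, None, 42, 18, 25]
Insertion path: 13 -> 3
Result: insert 2 as left child of 3
Final tree (level order): [13, 3, 30, 2, None, 28, 33, None, None, 22, None, None, 42, 18, 25]


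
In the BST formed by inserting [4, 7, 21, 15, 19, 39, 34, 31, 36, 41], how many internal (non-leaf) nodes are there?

Tree built from: [4, 7, 21, 15, 19, 39, 34, 31, 36, 41]
Tree (level-order array): [4, None, 7, None, 21, 15, 39, None, 19, 34, 41, None, None, 31, 36]
Rule: An internal node has at least one child.
Per-node child counts:
  node 4: 1 child(ren)
  node 7: 1 child(ren)
  node 21: 2 child(ren)
  node 15: 1 child(ren)
  node 19: 0 child(ren)
  node 39: 2 child(ren)
  node 34: 2 child(ren)
  node 31: 0 child(ren)
  node 36: 0 child(ren)
  node 41: 0 child(ren)
Matching nodes: [4, 7, 21, 15, 39, 34]
Count of internal (non-leaf) nodes: 6


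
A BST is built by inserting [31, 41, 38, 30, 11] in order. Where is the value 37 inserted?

Starting tree (level order): [31, 30, 41, 11, None, 38]
Insertion path: 31 -> 41 -> 38
Result: insert 37 as left child of 38
Final tree (level order): [31, 30, 41, 11, None, 38, None, None, None, 37]


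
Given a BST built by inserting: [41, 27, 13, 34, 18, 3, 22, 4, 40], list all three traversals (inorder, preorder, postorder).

Tree insertion order: [41, 27, 13, 34, 18, 3, 22, 4, 40]
Tree (level-order array): [41, 27, None, 13, 34, 3, 18, None, 40, None, 4, None, 22]
Inorder (L, root, R): [3, 4, 13, 18, 22, 27, 34, 40, 41]
Preorder (root, L, R): [41, 27, 13, 3, 4, 18, 22, 34, 40]
Postorder (L, R, root): [4, 3, 22, 18, 13, 40, 34, 27, 41]


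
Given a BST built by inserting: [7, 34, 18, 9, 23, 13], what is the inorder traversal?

Tree insertion order: [7, 34, 18, 9, 23, 13]
Tree (level-order array): [7, None, 34, 18, None, 9, 23, None, 13]
Inorder traversal: [7, 9, 13, 18, 23, 34]


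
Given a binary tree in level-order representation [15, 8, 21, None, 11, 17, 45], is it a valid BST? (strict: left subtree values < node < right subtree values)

Level-order array: [15, 8, 21, None, 11, 17, 45]
Validate using subtree bounds (lo, hi): at each node, require lo < value < hi,
then recurse left with hi=value and right with lo=value.
Preorder trace (stopping at first violation):
  at node 15 with bounds (-inf, +inf): OK
  at node 8 with bounds (-inf, 15): OK
  at node 11 with bounds (8, 15): OK
  at node 21 with bounds (15, +inf): OK
  at node 17 with bounds (15, 21): OK
  at node 45 with bounds (21, +inf): OK
No violation found at any node.
Result: Valid BST


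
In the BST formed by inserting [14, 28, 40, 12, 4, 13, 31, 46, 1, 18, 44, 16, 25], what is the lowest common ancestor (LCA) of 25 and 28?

Tree insertion order: [14, 28, 40, 12, 4, 13, 31, 46, 1, 18, 44, 16, 25]
Tree (level-order array): [14, 12, 28, 4, 13, 18, 40, 1, None, None, None, 16, 25, 31, 46, None, None, None, None, None, None, None, None, 44]
In a BST, the LCA of p=25, q=28 is the first node v on the
root-to-leaf path with p <= v <= q (go left if both < v, right if both > v).
Walk from root:
  at 14: both 25 and 28 > 14, go right
  at 28: 25 <= 28 <= 28, this is the LCA
LCA = 28


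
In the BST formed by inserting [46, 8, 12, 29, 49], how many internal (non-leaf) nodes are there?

Tree built from: [46, 8, 12, 29, 49]
Tree (level-order array): [46, 8, 49, None, 12, None, None, None, 29]
Rule: An internal node has at least one child.
Per-node child counts:
  node 46: 2 child(ren)
  node 8: 1 child(ren)
  node 12: 1 child(ren)
  node 29: 0 child(ren)
  node 49: 0 child(ren)
Matching nodes: [46, 8, 12]
Count of internal (non-leaf) nodes: 3


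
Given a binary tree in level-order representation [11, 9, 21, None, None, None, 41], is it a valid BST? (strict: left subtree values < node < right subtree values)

Level-order array: [11, 9, 21, None, None, None, 41]
Validate using subtree bounds (lo, hi): at each node, require lo < value < hi,
then recurse left with hi=value and right with lo=value.
Preorder trace (stopping at first violation):
  at node 11 with bounds (-inf, +inf): OK
  at node 9 with bounds (-inf, 11): OK
  at node 21 with bounds (11, +inf): OK
  at node 41 with bounds (21, +inf): OK
No violation found at any node.
Result: Valid BST


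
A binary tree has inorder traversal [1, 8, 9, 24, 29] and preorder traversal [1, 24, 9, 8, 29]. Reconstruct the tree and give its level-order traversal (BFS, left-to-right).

Inorder:  [1, 8, 9, 24, 29]
Preorder: [1, 24, 9, 8, 29]
Algorithm: preorder visits root first, so consume preorder in order;
for each root, split the current inorder slice at that value into
left-subtree inorder and right-subtree inorder, then recurse.
Recursive splits:
  root=1; inorder splits into left=[], right=[8, 9, 24, 29]
  root=24; inorder splits into left=[8, 9], right=[29]
  root=9; inorder splits into left=[8], right=[]
  root=8; inorder splits into left=[], right=[]
  root=29; inorder splits into left=[], right=[]
Reconstructed level-order: [1, 24, 9, 29, 8]


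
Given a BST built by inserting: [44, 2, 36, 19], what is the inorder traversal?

Tree insertion order: [44, 2, 36, 19]
Tree (level-order array): [44, 2, None, None, 36, 19]
Inorder traversal: [2, 19, 36, 44]


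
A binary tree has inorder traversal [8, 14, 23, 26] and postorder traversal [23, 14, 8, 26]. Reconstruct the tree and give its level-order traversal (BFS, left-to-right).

Inorder:   [8, 14, 23, 26]
Postorder: [23, 14, 8, 26]
Algorithm: postorder visits root last, so walk postorder right-to-left;
each value is the root of the current inorder slice — split it at that
value, recurse on the right subtree first, then the left.
Recursive splits:
  root=26; inorder splits into left=[8, 14, 23], right=[]
  root=8; inorder splits into left=[], right=[14, 23]
  root=14; inorder splits into left=[], right=[23]
  root=23; inorder splits into left=[], right=[]
Reconstructed level-order: [26, 8, 14, 23]


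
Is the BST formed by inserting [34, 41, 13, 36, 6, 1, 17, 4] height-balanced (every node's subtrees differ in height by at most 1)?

Tree (level-order array): [34, 13, 41, 6, 17, 36, None, 1, None, None, None, None, None, None, 4]
Definition: a tree is height-balanced if, at every node, |h(left) - h(right)| <= 1 (empty subtree has height -1).
Bottom-up per-node check:
  node 4: h_left=-1, h_right=-1, diff=0 [OK], height=0
  node 1: h_left=-1, h_right=0, diff=1 [OK], height=1
  node 6: h_left=1, h_right=-1, diff=2 [FAIL (|1--1|=2 > 1)], height=2
  node 17: h_left=-1, h_right=-1, diff=0 [OK], height=0
  node 13: h_left=2, h_right=0, diff=2 [FAIL (|2-0|=2 > 1)], height=3
  node 36: h_left=-1, h_right=-1, diff=0 [OK], height=0
  node 41: h_left=0, h_right=-1, diff=1 [OK], height=1
  node 34: h_left=3, h_right=1, diff=2 [FAIL (|3-1|=2 > 1)], height=4
Node 6 violates the condition: |1 - -1| = 2 > 1.
Result: Not balanced


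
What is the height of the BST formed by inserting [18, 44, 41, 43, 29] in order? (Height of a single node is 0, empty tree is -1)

Insertion order: [18, 44, 41, 43, 29]
Tree (level-order array): [18, None, 44, 41, None, 29, 43]
Compute height bottom-up (empty subtree = -1):
  height(29) = 1 + max(-1, -1) = 0
  height(43) = 1 + max(-1, -1) = 0
  height(41) = 1 + max(0, 0) = 1
  height(44) = 1 + max(1, -1) = 2
  height(18) = 1 + max(-1, 2) = 3
Height = 3


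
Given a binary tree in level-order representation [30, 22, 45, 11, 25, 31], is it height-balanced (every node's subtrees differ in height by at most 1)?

Tree (level-order array): [30, 22, 45, 11, 25, 31]
Definition: a tree is height-balanced if, at every node, |h(left) - h(right)| <= 1 (empty subtree has height -1).
Bottom-up per-node check:
  node 11: h_left=-1, h_right=-1, diff=0 [OK], height=0
  node 25: h_left=-1, h_right=-1, diff=0 [OK], height=0
  node 22: h_left=0, h_right=0, diff=0 [OK], height=1
  node 31: h_left=-1, h_right=-1, diff=0 [OK], height=0
  node 45: h_left=0, h_right=-1, diff=1 [OK], height=1
  node 30: h_left=1, h_right=1, diff=0 [OK], height=2
All nodes satisfy the balance condition.
Result: Balanced


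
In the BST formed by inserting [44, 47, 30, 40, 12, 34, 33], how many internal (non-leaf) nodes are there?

Tree built from: [44, 47, 30, 40, 12, 34, 33]
Tree (level-order array): [44, 30, 47, 12, 40, None, None, None, None, 34, None, 33]
Rule: An internal node has at least one child.
Per-node child counts:
  node 44: 2 child(ren)
  node 30: 2 child(ren)
  node 12: 0 child(ren)
  node 40: 1 child(ren)
  node 34: 1 child(ren)
  node 33: 0 child(ren)
  node 47: 0 child(ren)
Matching nodes: [44, 30, 40, 34]
Count of internal (non-leaf) nodes: 4


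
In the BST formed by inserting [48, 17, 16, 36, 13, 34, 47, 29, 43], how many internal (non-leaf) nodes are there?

Tree built from: [48, 17, 16, 36, 13, 34, 47, 29, 43]
Tree (level-order array): [48, 17, None, 16, 36, 13, None, 34, 47, None, None, 29, None, 43]
Rule: An internal node has at least one child.
Per-node child counts:
  node 48: 1 child(ren)
  node 17: 2 child(ren)
  node 16: 1 child(ren)
  node 13: 0 child(ren)
  node 36: 2 child(ren)
  node 34: 1 child(ren)
  node 29: 0 child(ren)
  node 47: 1 child(ren)
  node 43: 0 child(ren)
Matching nodes: [48, 17, 16, 36, 34, 47]
Count of internal (non-leaf) nodes: 6


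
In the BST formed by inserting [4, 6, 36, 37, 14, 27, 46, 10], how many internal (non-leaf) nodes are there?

Tree built from: [4, 6, 36, 37, 14, 27, 46, 10]
Tree (level-order array): [4, None, 6, None, 36, 14, 37, 10, 27, None, 46]
Rule: An internal node has at least one child.
Per-node child counts:
  node 4: 1 child(ren)
  node 6: 1 child(ren)
  node 36: 2 child(ren)
  node 14: 2 child(ren)
  node 10: 0 child(ren)
  node 27: 0 child(ren)
  node 37: 1 child(ren)
  node 46: 0 child(ren)
Matching nodes: [4, 6, 36, 14, 37]
Count of internal (non-leaf) nodes: 5


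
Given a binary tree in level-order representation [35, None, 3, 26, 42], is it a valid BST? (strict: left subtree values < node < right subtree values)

Level-order array: [35, None, 3, 26, 42]
Validate using subtree bounds (lo, hi): at each node, require lo < value < hi,
then recurse left with hi=value and right with lo=value.
Preorder trace (stopping at first violation):
  at node 35 with bounds (-inf, +inf): OK
  at node 3 with bounds (35, +inf): VIOLATION
Node 3 violates its bound: not (35 < 3 < +inf).
Result: Not a valid BST


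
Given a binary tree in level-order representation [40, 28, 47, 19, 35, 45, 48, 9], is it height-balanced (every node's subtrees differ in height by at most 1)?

Tree (level-order array): [40, 28, 47, 19, 35, 45, 48, 9]
Definition: a tree is height-balanced if, at every node, |h(left) - h(right)| <= 1 (empty subtree has height -1).
Bottom-up per-node check:
  node 9: h_left=-1, h_right=-1, diff=0 [OK], height=0
  node 19: h_left=0, h_right=-1, diff=1 [OK], height=1
  node 35: h_left=-1, h_right=-1, diff=0 [OK], height=0
  node 28: h_left=1, h_right=0, diff=1 [OK], height=2
  node 45: h_left=-1, h_right=-1, diff=0 [OK], height=0
  node 48: h_left=-1, h_right=-1, diff=0 [OK], height=0
  node 47: h_left=0, h_right=0, diff=0 [OK], height=1
  node 40: h_left=2, h_right=1, diff=1 [OK], height=3
All nodes satisfy the balance condition.
Result: Balanced


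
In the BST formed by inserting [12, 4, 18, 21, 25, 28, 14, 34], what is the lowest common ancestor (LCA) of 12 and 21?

Tree insertion order: [12, 4, 18, 21, 25, 28, 14, 34]
Tree (level-order array): [12, 4, 18, None, None, 14, 21, None, None, None, 25, None, 28, None, 34]
In a BST, the LCA of p=12, q=21 is the first node v on the
root-to-leaf path with p <= v <= q (go left if both < v, right if both > v).
Walk from root:
  at 12: 12 <= 12 <= 21, this is the LCA
LCA = 12


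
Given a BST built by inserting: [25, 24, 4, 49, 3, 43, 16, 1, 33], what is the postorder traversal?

Tree insertion order: [25, 24, 4, 49, 3, 43, 16, 1, 33]
Tree (level-order array): [25, 24, 49, 4, None, 43, None, 3, 16, 33, None, 1]
Postorder traversal: [1, 3, 16, 4, 24, 33, 43, 49, 25]


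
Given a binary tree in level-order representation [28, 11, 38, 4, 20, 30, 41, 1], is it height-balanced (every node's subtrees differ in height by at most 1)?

Tree (level-order array): [28, 11, 38, 4, 20, 30, 41, 1]
Definition: a tree is height-balanced if, at every node, |h(left) - h(right)| <= 1 (empty subtree has height -1).
Bottom-up per-node check:
  node 1: h_left=-1, h_right=-1, diff=0 [OK], height=0
  node 4: h_left=0, h_right=-1, diff=1 [OK], height=1
  node 20: h_left=-1, h_right=-1, diff=0 [OK], height=0
  node 11: h_left=1, h_right=0, diff=1 [OK], height=2
  node 30: h_left=-1, h_right=-1, diff=0 [OK], height=0
  node 41: h_left=-1, h_right=-1, diff=0 [OK], height=0
  node 38: h_left=0, h_right=0, diff=0 [OK], height=1
  node 28: h_left=2, h_right=1, diff=1 [OK], height=3
All nodes satisfy the balance condition.
Result: Balanced


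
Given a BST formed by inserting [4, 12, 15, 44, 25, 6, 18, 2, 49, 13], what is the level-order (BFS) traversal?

Tree insertion order: [4, 12, 15, 44, 25, 6, 18, 2, 49, 13]
Tree (level-order array): [4, 2, 12, None, None, 6, 15, None, None, 13, 44, None, None, 25, 49, 18]
BFS from the root, enqueuing left then right child of each popped node:
  queue [4] -> pop 4, enqueue [2, 12], visited so far: [4]
  queue [2, 12] -> pop 2, enqueue [none], visited so far: [4, 2]
  queue [12] -> pop 12, enqueue [6, 15], visited so far: [4, 2, 12]
  queue [6, 15] -> pop 6, enqueue [none], visited so far: [4, 2, 12, 6]
  queue [15] -> pop 15, enqueue [13, 44], visited so far: [4, 2, 12, 6, 15]
  queue [13, 44] -> pop 13, enqueue [none], visited so far: [4, 2, 12, 6, 15, 13]
  queue [44] -> pop 44, enqueue [25, 49], visited so far: [4, 2, 12, 6, 15, 13, 44]
  queue [25, 49] -> pop 25, enqueue [18], visited so far: [4, 2, 12, 6, 15, 13, 44, 25]
  queue [49, 18] -> pop 49, enqueue [none], visited so far: [4, 2, 12, 6, 15, 13, 44, 25, 49]
  queue [18] -> pop 18, enqueue [none], visited so far: [4, 2, 12, 6, 15, 13, 44, 25, 49, 18]
Result: [4, 2, 12, 6, 15, 13, 44, 25, 49, 18]


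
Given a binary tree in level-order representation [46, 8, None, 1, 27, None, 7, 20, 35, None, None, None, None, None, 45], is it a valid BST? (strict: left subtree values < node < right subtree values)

Level-order array: [46, 8, None, 1, 27, None, 7, 20, 35, None, None, None, None, None, 45]
Validate using subtree bounds (lo, hi): at each node, require lo < value < hi,
then recurse left with hi=value and right with lo=value.
Preorder trace (stopping at first violation):
  at node 46 with bounds (-inf, +inf): OK
  at node 8 with bounds (-inf, 46): OK
  at node 1 with bounds (-inf, 8): OK
  at node 7 with bounds (1, 8): OK
  at node 27 with bounds (8, 46): OK
  at node 20 with bounds (8, 27): OK
  at node 35 with bounds (27, 46): OK
  at node 45 with bounds (35, 46): OK
No violation found at any node.
Result: Valid BST
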